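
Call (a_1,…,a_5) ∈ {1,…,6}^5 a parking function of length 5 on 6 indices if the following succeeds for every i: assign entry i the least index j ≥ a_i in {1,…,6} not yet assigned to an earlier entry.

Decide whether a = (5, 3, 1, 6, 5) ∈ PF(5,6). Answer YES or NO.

NO

Sorted: b = (1, 3, 5, 5, 6).
  b_1=1 ≤ 2
  b_2=3 ≤ 3
  b_3=5 > 4
  fails at i=3 ⇒ NO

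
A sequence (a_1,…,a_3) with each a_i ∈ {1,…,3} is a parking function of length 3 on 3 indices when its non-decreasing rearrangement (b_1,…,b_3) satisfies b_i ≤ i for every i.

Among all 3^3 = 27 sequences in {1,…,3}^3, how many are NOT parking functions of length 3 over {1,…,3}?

#PF = (4−3)·4^(3−1) = 1×16 = 16 (Pollak)
E.g. (2,2,3) → sorted (2,2,3): b_1=2>1, not a PF.
So 27 − 16 = 11 fail.

11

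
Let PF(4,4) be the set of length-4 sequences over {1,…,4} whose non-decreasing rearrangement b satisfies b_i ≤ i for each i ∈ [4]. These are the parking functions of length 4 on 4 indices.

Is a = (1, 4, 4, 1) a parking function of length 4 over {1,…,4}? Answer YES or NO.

Order a: b = (1, 1, 4, 4).
  b_1=1 ≤ 1
  b_2=1 ≤ 2
  b_3=4 > 3
  fails at i=3 ⇒ NO

NO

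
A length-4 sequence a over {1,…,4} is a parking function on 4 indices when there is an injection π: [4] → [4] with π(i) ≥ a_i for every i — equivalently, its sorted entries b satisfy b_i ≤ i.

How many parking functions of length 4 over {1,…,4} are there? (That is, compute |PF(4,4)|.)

125

#PF = (4−4+1)·(4+1)^(4−1) = 1 · 125 = 125
Check (3,2,2,1) → sorted (1,2,2,3): b_i ≤ i ∀i, a PF.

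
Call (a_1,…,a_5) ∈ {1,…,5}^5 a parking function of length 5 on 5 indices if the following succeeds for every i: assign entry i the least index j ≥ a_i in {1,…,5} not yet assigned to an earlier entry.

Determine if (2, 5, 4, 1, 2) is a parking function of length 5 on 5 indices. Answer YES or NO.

Sorted: b = (1, 2, 2, 4, 5).
  b_1=1 ≤ 1
  b_2=2 ≤ 2
  b_3=2 ≤ 3
  b_4=4 ≤ 4
  b_5=5 ≤ 5
All bounds hold ⇒ YES

YES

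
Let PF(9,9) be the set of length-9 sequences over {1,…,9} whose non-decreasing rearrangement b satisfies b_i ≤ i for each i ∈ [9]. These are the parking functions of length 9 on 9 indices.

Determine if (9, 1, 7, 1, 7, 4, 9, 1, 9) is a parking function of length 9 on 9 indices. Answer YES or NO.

NO

Rearranged: b = (1, 1, 1, 4, 7, 7, 9, 9, 9).
  b_1=1 ≤ 1
  b_2=1 ≤ 2
  b_3=1 ≤ 3
  b_4=4 ≤ 4
  b_5=7 > 5
  fails at i=5 ⇒ NO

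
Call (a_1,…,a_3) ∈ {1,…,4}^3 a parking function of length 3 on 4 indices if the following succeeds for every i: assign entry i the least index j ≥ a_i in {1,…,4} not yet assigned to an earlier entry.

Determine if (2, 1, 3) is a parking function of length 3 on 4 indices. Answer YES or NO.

Rearranged: b = (1, 2, 3).
  b_1=1 ≤ 2
  b_2=2 ≤ 3
  b_3=3 ≤ 4
All bounds hold ⇒ YES

YES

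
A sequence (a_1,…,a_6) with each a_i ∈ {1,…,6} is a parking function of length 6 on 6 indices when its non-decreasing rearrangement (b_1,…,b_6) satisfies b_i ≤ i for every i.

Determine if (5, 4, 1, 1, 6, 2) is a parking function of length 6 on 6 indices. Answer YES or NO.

Sorted: b = (1, 1, 2, 4, 5, 6).
  b_1=1 ≤ 1
  b_2=1 ≤ 2
  b_3=2 ≤ 3
  b_4=4 ≤ 4
  b_5=5 ≤ 5
  b_6=6 ≤ 6
All bounds hold ⇒ YES

YES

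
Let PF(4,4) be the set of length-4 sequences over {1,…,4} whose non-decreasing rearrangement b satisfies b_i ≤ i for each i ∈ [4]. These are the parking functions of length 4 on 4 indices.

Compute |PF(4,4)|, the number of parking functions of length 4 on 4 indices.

125

|PF| = (5−4)·5^(4−1) = 1×125 = 125 [KW]
Example (4,2,1,3) → sorted (1,2,3,4): b_i ≤ i ∀i, a PF.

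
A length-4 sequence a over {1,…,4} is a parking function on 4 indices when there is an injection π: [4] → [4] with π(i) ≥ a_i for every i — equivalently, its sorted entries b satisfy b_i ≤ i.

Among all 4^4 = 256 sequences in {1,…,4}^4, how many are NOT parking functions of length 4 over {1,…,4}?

131

|PF(4,4)| = (4+1−4)·(4+1)^{4−1} = 1×125 = 125 [KW]
E.g. (4,2,3,4) → sorted (2,3,4,4): b_1=2>1, not a PF.
So 256 − 125 = 131 fail.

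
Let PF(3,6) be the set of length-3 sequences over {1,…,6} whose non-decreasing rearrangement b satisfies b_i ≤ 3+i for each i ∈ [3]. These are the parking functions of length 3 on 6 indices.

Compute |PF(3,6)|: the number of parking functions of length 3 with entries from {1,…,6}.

196

Count = (6−3+1)·(6+1)^(3−1) = 4×49 = 196 [KW]
One tuple (2,4,5) → sorted (2,4,5): b_i ≤ 3+i ∀i, a PF.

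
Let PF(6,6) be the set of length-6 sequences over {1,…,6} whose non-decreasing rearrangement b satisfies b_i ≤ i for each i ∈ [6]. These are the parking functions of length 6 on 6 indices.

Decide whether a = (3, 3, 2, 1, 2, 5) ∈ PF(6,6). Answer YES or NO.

YES

Rearranged: b = (1, 2, 2, 3, 3, 5).
  b_1=1 ≤ 1
  b_2=2 ≤ 2
  b_3=2 ≤ 3
  b_4=3 ≤ 4
  b_5=3 ≤ 5
  b_6=5 ≤ 6
All bounds hold ⇒ YES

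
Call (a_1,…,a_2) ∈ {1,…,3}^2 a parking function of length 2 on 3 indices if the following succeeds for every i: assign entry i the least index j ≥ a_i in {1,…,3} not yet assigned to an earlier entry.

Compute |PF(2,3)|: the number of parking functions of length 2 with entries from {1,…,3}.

|PF(2,3)| = (3+1−2)·(3+1)^{2−1} = 2 · 4 = 8
Check (2,1) → sorted (1,2): b_i ≤ 1+i ∀i, a PF.

8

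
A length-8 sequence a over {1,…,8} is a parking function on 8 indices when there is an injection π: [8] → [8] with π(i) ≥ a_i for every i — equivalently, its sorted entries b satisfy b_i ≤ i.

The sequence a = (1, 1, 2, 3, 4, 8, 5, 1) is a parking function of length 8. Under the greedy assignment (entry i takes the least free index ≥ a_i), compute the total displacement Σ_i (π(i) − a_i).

11

Σπ = 8·9/2 = 36 (π permutes [8]); Σa = 1+1+2+3+4+8+5+1 = 25; disp = 36−25 = 11.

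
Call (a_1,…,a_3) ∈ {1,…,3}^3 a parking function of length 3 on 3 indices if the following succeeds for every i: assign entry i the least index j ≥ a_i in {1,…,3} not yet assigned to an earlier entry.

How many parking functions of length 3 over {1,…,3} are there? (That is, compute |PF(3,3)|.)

|PF| = (3−3+1)·(3+1)^(3−1) = 1×16 = 16 (Pollak)
One tuple (2,2,1) → sorted (1,2,2): b_i ≤ i ∀i, a PF.

16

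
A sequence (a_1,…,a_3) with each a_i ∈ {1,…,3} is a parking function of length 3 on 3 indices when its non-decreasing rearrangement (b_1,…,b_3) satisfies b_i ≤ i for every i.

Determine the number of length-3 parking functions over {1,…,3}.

16

|PF| = (4−3)·4^(3−1) = 1 · 16 = 16 (Pollak)
Check (2,3,1) → sorted (1,2,3): b_i ≤ i ∀i, a PF.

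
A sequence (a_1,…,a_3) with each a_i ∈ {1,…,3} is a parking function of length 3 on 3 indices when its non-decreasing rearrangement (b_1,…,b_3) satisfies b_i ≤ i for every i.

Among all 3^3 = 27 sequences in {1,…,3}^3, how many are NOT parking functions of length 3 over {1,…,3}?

11

#PF = (3+1−3)·(3+1)^{3−1} = 1·16 = 16
Check (3,2,3) → sorted (2,3,3): b_1=2>1, not a PF.
So 27 − 16 = 11 fail.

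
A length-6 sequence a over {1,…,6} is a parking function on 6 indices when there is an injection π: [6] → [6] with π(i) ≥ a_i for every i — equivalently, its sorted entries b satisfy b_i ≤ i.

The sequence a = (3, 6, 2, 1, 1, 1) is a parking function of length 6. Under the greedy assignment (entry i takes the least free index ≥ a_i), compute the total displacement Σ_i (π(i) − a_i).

Σπ(i) = 1+…+6 = 21; Σa = 3+6+2+1+1+1 = 14; disp = 21−14 = 7.

7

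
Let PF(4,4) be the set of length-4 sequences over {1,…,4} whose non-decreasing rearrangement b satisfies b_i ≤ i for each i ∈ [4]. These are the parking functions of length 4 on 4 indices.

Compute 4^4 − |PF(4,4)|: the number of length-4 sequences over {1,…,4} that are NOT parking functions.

Count = (4−4+1)·(4+1)^(4−1) = 1·125 = 125 [KW]
E.g. (4,1,4,2) → sorted (1,2,4,4): b_3=4>3, not a PF.
So 256 − 125 = 131 fail.

131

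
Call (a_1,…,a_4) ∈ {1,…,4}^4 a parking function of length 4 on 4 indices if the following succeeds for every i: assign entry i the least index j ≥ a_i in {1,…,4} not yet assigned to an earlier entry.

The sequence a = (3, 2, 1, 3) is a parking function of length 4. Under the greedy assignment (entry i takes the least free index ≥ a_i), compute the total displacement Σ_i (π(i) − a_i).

1

Σπ = 10 ({1..4} each once); Σa = 3+2+1+3 = 9; disp = 10−9 = 1.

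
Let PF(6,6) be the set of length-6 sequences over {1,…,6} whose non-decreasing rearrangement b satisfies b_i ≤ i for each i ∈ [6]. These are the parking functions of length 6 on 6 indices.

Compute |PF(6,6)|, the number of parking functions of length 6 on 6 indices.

#PF = (6−6+1)·(6+1)^(6−1) = 1 · 16807 = 16807 (Konheim–Weiss)
One tuple (1,4,6,1,2,1) → sorted (1,1,1,2,4,6): b_i ≤ i ∀i, a PF.

16807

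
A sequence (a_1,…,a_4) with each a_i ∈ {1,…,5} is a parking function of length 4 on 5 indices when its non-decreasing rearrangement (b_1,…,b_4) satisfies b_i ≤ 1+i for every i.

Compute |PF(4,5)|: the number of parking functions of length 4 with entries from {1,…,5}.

432

Count = (5+1−4)·(5+1)^{4−1} = 2×216 = 432 [KW]
Example (5,1,3,2) → sorted (1,2,3,5): b_i ≤ 1+i ∀i, a PF.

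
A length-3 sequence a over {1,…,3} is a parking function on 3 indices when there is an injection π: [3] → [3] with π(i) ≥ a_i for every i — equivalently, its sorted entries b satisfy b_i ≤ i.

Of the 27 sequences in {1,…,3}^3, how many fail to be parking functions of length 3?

11

|PF(3,3)| = (4−3)·4^(3−1) = 1 · 16 = 16 (Konheim–Weiss)
One tuple (1,3,3) → sorted (1,3,3): b_2=3>2, not a PF.
So 27 − 16 = 11 fail.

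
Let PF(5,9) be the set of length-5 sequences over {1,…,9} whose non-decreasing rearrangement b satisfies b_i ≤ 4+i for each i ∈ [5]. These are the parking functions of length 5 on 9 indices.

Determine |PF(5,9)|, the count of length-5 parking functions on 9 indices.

#PF = 5·10^4 = 5 · 10000 = 50000
E.g. (2,4,2,4,7) → sorted (2,2,4,4,7): b_i ≤ 4+i ∀i, a PF.

50000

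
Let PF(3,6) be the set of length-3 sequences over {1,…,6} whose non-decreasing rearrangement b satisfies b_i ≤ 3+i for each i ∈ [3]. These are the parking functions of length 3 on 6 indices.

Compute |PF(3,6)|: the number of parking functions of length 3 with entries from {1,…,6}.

#PF = (6−3+1)·(6+1)^(3−1) = 4 · 49 = 196 [KW]
Check (2,3,4) → sorted (2,3,4): b_i ≤ 3+i ∀i, a PF.

196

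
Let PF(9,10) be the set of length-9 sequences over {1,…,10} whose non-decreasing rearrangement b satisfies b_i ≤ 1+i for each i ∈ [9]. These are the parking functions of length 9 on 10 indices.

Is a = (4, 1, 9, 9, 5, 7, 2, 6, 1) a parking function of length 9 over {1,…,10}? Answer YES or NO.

Order a: b = (1, 1, 2, 4, 5, 6, 7, 9, 9).
  b_1=1 ≤ 2
  b_2=1 ≤ 3
  b_3=2 ≤ 4
  b_4=4 ≤ 5
  b_5=5 ≤ 6
  b_6=6 ≤ 7
  b_7=7 ≤ 8
  b_8=9 ≤ 9
  b_9=9 ≤ 10
All bounds hold ⇒ YES

YES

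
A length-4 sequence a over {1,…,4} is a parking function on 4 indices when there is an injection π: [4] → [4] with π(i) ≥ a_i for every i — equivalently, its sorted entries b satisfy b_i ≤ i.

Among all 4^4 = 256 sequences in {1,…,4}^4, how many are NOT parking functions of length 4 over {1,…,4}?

131

#PF = (4−4+1)·(4+1)^(4−1) = 1 · 125 = 125 [KW]
E.g. (2,3,2,3) → sorted (2,2,3,3): b_1=2>1, not a PF.
4^4 − 125 = 256 − 125 = 131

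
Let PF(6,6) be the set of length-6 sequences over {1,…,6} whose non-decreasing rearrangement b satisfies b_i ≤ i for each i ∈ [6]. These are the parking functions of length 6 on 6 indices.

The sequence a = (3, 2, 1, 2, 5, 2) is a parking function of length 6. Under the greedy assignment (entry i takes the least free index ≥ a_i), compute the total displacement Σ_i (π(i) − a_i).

6

Σπ = 6·7/2 = 21 (π permutes [6]); Σa = 3+2+1+2+5+2 = 15; disp = 21−15 = 6.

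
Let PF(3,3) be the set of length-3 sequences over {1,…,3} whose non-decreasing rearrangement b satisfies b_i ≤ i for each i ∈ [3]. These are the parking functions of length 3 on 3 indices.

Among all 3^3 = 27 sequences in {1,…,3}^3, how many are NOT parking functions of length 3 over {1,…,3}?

11

|PF| = 1·4^2 = 1 · 16 = 16 [KW]
E.g. (2,2,2) → sorted (2,2,2): b_1=2>1, not a PF.
So 27 − 16 = 11 fail.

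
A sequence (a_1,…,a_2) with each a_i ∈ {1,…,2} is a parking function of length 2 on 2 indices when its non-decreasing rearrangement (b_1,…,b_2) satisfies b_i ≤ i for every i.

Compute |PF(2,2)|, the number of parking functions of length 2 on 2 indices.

3

|PF| = 1·3^1 = 1×3 = 3 (Pollak)
Check (1,2) → sorted (1,2): b_i ≤ i ∀i, a PF.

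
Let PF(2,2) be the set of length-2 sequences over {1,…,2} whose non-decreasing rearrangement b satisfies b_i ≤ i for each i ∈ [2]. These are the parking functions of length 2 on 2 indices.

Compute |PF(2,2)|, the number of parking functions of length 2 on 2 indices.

3

#PF = 1·3^1 = 1·3 = 3 (Konheim–Weiss)
Check (1,1) → sorted (1,1): b_i ≤ i ∀i, a PF.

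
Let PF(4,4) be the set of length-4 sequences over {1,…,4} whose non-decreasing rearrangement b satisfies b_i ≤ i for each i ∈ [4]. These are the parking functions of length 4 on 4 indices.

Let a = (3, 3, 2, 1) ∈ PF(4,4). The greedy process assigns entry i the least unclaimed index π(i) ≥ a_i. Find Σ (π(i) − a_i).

Σπ = 4·5/2 = 10 (π permutes [4]); Σa = 3+3+2+1 = 9; disp = 10−9 = 1.

1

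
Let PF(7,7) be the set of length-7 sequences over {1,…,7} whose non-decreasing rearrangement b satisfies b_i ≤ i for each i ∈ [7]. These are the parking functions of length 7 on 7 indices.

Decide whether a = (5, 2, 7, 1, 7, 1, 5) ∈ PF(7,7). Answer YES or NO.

Order a: b = (1, 1, 2, 5, 5, 7, 7).
  b_1=1 ≤ 1
  b_2=1 ≤ 2
  b_3=2 ≤ 3
  b_4=5 > 4
  fails at i=4 ⇒ NO

NO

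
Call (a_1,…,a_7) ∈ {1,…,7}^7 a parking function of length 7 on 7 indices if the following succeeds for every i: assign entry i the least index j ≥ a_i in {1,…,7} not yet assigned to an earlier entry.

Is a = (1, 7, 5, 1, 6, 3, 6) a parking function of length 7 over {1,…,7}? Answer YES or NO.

NO

Order a: b = (1, 1, 3, 5, 6, 6, 7).
  b_1=1 ≤ 1
  b_2=1 ≤ 2
  b_3=3 ≤ 3
  b_4=5 > 4
  fails at i=4 ⇒ NO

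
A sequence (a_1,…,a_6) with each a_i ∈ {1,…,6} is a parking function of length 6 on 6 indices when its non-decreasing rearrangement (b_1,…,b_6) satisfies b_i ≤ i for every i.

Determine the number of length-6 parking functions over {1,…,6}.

16807

|PF(6,6)| = (6−6+1)·(6+1)^(6−1) = 1·16807 = 16807 (Pollak)
E.g. (6,3,3,5,2,1) → sorted (1,2,3,3,5,6): b_i ≤ i ∀i, a PF.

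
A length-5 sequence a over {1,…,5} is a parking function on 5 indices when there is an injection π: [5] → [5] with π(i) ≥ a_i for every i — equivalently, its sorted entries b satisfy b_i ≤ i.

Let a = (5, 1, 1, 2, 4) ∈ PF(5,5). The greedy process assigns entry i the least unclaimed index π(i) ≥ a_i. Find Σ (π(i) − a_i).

2

Σπ(i) = 1+…+5 = 15; Σa = 5+1+1+2+4 = 13; disp = 15−13 = 2.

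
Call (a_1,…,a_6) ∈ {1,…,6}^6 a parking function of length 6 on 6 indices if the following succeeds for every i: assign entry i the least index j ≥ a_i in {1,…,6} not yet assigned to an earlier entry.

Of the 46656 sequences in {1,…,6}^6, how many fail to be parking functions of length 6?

29849

#PF = (6+1−6)·(6+1)^{6−1} = 1·16807 = 16807 (Pollak)
Check (3,5,5,6,6,3) → sorted (3,3,5,5,6,6): b_1=3>1, not a PF.
So 46656 − 16807 = 29849 fail.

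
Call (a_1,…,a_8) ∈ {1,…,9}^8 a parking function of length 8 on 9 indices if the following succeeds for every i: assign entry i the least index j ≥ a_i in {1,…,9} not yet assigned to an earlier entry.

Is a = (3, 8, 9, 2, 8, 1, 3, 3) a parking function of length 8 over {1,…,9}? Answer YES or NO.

NO

Sorted: b = (1, 2, 3, 3, 3, 8, 8, 9).
  b_1=1 ≤ 2
  b_2=2 ≤ 3
  b_3=3 ≤ 4
  b_4=3 ≤ 5
  b_5=3 ≤ 6
  b_6=8 > 7
  fails at i=6 ⇒ NO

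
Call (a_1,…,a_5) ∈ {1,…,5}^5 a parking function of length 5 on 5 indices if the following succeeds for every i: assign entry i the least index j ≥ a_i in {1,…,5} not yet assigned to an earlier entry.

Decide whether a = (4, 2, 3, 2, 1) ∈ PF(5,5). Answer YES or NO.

YES

Order a: b = (1, 2, 2, 3, 4).
  b_1=1 ≤ 1
  b_2=2 ≤ 2
  b_3=2 ≤ 3
  b_4=3 ≤ 4
  b_5=4 ≤ 5
All bounds hold ⇒ YES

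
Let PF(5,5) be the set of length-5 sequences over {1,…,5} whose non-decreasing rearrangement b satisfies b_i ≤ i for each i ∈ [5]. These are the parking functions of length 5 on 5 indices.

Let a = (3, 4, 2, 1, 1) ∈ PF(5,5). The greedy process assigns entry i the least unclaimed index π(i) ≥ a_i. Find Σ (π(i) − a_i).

Σπ(i) = 1+…+5 = 15; Σa = 3+4+2+1+1 = 11; disp = 15−11 = 4.

4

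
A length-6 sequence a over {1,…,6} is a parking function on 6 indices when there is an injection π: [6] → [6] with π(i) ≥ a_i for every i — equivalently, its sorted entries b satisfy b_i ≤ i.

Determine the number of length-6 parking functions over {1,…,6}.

16807

|PF| = (6+1−6)·(6+1)^{6−1} = 1 · 16807 = 16807
Check (1,4,6,1,3,2) → sorted (1,1,2,3,4,6): b_i ≤ i ∀i, a PF.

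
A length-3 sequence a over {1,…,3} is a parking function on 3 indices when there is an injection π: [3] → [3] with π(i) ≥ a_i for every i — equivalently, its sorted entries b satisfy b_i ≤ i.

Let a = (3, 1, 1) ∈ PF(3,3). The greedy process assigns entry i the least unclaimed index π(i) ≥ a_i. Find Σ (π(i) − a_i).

1

Σπ = 6 ({1..3} each once); Σa = 3+1+1 = 5; disp = 6−5 = 1.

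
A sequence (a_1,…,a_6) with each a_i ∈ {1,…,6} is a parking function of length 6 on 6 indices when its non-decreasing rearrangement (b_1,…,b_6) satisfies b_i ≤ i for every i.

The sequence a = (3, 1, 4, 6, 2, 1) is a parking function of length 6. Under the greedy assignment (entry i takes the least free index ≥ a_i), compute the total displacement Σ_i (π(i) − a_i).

Σπ = 6·7/2 = 21 (π permutes [6]); Σa = 3+1+4+6+2+1 = 17; disp = 21−17 = 4.

4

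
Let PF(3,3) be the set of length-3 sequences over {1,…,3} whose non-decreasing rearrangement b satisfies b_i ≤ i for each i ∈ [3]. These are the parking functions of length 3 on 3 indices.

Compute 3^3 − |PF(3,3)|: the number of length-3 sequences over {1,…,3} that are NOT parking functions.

11

Count = (3+1−3)·(3+1)^{3−1} = 1×16 = 16 (Pollak)
Example (3,2,3) → sorted (2,3,3): b_1=2>1, not a PF.
So 27 − 16 = 11 fail.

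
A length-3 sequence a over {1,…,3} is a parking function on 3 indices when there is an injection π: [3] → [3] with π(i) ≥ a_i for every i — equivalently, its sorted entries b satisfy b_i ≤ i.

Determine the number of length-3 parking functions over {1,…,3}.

16

#PF = (4−3)·4^(3−1) = 1·16 = 16 (Pollak)
One tuple (1,1,1) → sorted (1,1,1): b_i ≤ i ∀i, a PF.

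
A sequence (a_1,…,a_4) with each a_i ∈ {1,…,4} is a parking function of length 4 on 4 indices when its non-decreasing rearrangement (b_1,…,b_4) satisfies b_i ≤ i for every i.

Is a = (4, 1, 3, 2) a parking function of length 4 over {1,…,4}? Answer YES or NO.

Sorted: b = (1, 2, 3, 4).
  b_1=1 ≤ 1
  b_2=2 ≤ 2
  b_3=3 ≤ 3
  b_4=4 ≤ 4
All bounds hold ⇒ YES

YES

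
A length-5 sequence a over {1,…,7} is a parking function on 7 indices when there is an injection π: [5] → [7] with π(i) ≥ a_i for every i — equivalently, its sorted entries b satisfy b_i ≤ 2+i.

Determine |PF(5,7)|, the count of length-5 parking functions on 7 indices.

#PF = (7−5+1)·(7+1)^(5−1) = 3 · 4096 = 12288 [KW]
One tuple (6,3,5,2,2) → sorted (2,2,3,5,6): b_i ≤ 2+i ∀i, a PF.

12288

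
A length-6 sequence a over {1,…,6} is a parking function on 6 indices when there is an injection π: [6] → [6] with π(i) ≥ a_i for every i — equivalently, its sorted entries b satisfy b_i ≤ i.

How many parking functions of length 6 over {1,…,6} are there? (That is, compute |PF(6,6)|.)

|PF| = (7−6)·7^(6−1) = 1·16807 = 16807 (Konheim–Weiss)
E.g. (1,4,4,6,2,1) → sorted (1,1,2,4,4,6): b_i ≤ i ∀i, a PF.

16807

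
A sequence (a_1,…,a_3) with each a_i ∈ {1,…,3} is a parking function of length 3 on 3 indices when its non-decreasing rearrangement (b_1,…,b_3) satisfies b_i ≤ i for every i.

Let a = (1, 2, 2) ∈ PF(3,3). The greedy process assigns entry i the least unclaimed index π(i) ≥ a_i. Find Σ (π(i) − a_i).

1

Σπ = 6 ({1..3} each once); Σa = 1+2+2 = 5; disp = 6−5 = 1.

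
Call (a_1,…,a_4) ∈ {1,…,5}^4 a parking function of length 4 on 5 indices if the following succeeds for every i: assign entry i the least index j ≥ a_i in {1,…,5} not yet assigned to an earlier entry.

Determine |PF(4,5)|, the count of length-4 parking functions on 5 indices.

432

Count = (5−4+1)·(5+1)^(4−1) = 2×216 = 432 [KW]
Check (5,3,2,3) → sorted (2,3,3,5): b_i ≤ 1+i ∀i, a PF.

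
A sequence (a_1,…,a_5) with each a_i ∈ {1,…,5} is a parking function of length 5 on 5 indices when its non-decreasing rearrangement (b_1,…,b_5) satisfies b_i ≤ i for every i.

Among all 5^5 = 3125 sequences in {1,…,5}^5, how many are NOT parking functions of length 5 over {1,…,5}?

1829

#PF = (5+1−5)·(5+1)^{5−1} = 1 · 1296 = 1296 (Pollak)
One tuple (3,4,3,5,3) → sorted (3,3,3,4,5): b_1=3>1, not a PF.
Total 3125; non-PF = 3125−1296 = 1829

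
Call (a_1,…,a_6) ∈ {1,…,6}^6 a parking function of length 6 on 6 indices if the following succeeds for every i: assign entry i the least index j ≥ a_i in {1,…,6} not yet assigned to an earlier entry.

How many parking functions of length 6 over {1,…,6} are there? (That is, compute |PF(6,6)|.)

Count = (7−6)·7^(6−1) = 1·16807 = 16807 (Pollak)
E.g. (1,1,5,5,1,4) → sorted (1,1,1,4,5,5): b_i ≤ i ∀i, a PF.

16807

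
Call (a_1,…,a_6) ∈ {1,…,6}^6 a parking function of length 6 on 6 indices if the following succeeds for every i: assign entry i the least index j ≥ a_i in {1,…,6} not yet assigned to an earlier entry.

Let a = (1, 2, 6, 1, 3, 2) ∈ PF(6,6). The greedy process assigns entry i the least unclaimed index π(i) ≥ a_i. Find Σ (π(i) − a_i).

Σπ = 21 ({1..6} each once); Σa = 1+2+6+1+3+2 = 15; disp = 21−15 = 6.

6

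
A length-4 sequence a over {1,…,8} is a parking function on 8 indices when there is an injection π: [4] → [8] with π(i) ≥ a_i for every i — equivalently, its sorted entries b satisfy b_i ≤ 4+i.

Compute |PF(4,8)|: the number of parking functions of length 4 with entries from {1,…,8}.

3645

|PF(4,8)| = (9−4)·9^(4−1) = 5 · 729 = 3645 (Konheim–Weiss)
E.g. (6,1,2,1) → sorted (1,1,2,6): b_i ≤ 4+i ∀i, a PF.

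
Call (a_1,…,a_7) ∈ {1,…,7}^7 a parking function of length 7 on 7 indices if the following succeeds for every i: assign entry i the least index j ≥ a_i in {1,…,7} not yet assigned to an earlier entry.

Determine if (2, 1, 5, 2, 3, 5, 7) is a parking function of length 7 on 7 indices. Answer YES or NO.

Sorted: b = (1, 2, 2, 3, 5, 5, 7).
  b_1=1 ≤ 1
  b_2=2 ≤ 2
  b_3=2 ≤ 3
  b_4=3 ≤ 4
  b_5=5 ≤ 5
  b_6=5 ≤ 6
  b_7=7 ≤ 7
All bounds hold ⇒ YES

YES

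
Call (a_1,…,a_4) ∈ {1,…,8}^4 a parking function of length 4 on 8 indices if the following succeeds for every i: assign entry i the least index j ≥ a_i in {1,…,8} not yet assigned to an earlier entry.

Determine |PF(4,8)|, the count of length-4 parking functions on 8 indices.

3645

|PF| = (9−4)·9^(4−1) = 5×729 = 3645 (Pollak)
Example (6,8,1,3) → sorted (1,3,6,8): b_i ≤ 4+i ∀i, a PF.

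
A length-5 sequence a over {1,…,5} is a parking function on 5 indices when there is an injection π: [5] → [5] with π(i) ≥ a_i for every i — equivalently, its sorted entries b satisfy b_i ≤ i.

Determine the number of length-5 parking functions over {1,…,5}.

1296

|PF| = (5+1−5)·(5+1)^{5−1} = 1×1296 = 1296 [KW]
Check (3,5,4,1,1) → sorted (1,1,3,4,5): b_i ≤ i ∀i, a PF.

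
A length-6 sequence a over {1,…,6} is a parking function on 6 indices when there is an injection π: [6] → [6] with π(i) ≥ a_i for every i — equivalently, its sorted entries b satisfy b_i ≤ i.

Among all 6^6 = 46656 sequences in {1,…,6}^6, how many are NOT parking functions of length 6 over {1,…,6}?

29849

|PF(6,6)| = (6−6+1)·(6+1)^(6−1) = 1 · 16807 = 16807 (Konheim–Weiss)
One tuple (6,1,5,6,1,5) → sorted (1,1,5,5,6,6): b_3=5>3, not a PF.
Total 46656; non-PF = 46656−16807 = 29849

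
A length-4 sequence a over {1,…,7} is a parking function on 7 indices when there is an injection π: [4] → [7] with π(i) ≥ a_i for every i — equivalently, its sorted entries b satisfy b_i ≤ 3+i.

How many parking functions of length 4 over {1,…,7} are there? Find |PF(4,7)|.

2048

Count = (7−4+1)·(7+1)^(4−1) = 4×512 = 2048 [KW]
E.g. (5,4,6,1) → sorted (1,4,5,6): b_i ≤ 3+i ∀i, a PF.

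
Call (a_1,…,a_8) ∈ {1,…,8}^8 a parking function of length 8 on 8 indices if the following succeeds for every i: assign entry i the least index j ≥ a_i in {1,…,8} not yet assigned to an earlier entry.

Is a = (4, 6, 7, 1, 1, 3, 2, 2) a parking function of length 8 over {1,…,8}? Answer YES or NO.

Order a: b = (1, 1, 2, 2, 3, 4, 6, 7).
  b_1=1 ≤ 1
  b_2=1 ≤ 2
  b_3=2 ≤ 3
  b_4=2 ≤ 4
  b_5=3 ≤ 5
  b_6=4 ≤ 6
  b_7=6 ≤ 7
  b_8=7 ≤ 8
All bounds hold ⇒ YES

YES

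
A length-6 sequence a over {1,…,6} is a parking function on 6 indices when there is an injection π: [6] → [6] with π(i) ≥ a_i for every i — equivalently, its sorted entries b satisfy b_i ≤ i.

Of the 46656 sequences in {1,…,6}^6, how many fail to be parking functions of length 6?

29849

|PF(6,6)| = (6+1−6)·(6+1)^{6−1} = 1×16807 = 16807
One tuple (5,5,4,4,6,6) → sorted (4,4,5,5,6,6): b_1=4>1, not a PF.
Total 46656; non-PF = 46656−16807 = 29849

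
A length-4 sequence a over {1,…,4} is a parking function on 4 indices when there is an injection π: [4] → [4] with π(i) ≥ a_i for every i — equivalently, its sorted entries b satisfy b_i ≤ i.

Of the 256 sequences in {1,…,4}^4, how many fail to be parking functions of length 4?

131

|PF| = (4+1−4)·(4+1)^{4−1} = 1 · 125 = 125
E.g. (1,4,4,4) → sorted (1,4,4,4): b_2=4>2, not a PF.
Total 256; non-PF = 256−125 = 131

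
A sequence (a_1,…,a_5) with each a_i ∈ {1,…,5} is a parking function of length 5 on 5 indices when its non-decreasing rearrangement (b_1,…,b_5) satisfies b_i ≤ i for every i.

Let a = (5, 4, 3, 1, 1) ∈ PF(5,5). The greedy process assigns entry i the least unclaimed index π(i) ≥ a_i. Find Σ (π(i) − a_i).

Σπ = 5·6/2 = 15 (π permutes [5]); Σa = 5+4+3+1+1 = 14; disp = 15−14 = 1.

1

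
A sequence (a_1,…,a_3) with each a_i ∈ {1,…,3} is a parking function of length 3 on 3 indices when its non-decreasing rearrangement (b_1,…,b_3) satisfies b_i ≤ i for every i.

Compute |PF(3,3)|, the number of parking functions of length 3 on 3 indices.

16

Count = (3−3+1)·(3+1)^(3−1) = 1 · 16 = 16 (Konheim–Weiss)
Example (1,1,1) → sorted (1,1,1): b_i ≤ i ∀i, a PF.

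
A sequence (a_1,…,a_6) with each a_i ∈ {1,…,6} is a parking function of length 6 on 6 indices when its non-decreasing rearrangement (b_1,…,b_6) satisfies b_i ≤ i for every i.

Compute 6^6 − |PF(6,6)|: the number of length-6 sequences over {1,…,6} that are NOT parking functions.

|PF(6,6)| = (7−6)·7^(6−1) = 1 · 16807 = 16807 [KW]
One tuple (4,4,5,6,4,4) → sorted (4,4,4,4,5,6): b_1=4>1, not a PF.
6^6 − 16807 = 46656 − 16807 = 29849

29849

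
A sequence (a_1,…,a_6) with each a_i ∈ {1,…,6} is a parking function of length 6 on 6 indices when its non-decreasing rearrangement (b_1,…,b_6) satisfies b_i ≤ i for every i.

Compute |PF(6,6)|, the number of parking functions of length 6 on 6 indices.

16807

#PF = (6+1−6)·(6+1)^{6−1} = 1×16807 = 16807
Example (4,3,5,1,2,5) → sorted (1,2,3,4,5,5): b_i ≤ i ∀i, a PF.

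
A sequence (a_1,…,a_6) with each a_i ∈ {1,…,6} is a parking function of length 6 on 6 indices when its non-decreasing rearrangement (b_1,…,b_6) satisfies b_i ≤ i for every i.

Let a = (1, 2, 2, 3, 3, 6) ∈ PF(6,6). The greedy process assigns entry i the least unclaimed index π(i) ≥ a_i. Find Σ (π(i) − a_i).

4

Σπ(i) = 1+…+6 = 21; Σa = 1+2+2+3+3+6 = 17; disp = 21−17 = 4.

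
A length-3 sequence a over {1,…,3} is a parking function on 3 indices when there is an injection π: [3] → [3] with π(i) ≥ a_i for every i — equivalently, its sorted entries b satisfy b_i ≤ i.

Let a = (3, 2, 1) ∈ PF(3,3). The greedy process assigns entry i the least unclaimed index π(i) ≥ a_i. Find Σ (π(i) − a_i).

Σπ(i) = 1+…+3 = 6; Σa = 3+2+1 = 6; disp = 6−6 = 0.

0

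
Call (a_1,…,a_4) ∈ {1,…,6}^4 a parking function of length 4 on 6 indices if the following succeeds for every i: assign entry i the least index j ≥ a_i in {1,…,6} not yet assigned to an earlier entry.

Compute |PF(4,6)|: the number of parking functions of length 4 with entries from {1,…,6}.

#PF = (7−4)·7^(4−1) = 3 · 343 = 1029 (Pollak)
E.g. (3,6,5,2) → sorted (2,3,5,6): b_i ≤ 2+i ∀i, a PF.

1029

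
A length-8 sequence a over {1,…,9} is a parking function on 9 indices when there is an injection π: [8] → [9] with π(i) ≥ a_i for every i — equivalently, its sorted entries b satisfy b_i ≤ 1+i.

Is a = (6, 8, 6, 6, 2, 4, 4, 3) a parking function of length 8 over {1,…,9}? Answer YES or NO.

YES

Rearranged: b = (2, 3, 4, 4, 6, 6, 6, 8).
  b_1=2 ≤ 2
  b_2=3 ≤ 3
  b_3=4 ≤ 4
  b_4=4 ≤ 5
  b_5=6 ≤ 6
  b_6=6 ≤ 7
  b_7=6 ≤ 8
  b_8=8 ≤ 9
All bounds hold ⇒ YES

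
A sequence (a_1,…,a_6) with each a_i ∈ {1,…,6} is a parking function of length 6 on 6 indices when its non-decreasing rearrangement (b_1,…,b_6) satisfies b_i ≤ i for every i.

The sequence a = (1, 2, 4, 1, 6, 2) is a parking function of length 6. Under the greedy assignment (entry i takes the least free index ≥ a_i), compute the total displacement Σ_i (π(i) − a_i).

Σπ(i) = 1+…+6 = 21; Σa = 1+2+4+1+6+2 = 16; disp = 21−16 = 5.

5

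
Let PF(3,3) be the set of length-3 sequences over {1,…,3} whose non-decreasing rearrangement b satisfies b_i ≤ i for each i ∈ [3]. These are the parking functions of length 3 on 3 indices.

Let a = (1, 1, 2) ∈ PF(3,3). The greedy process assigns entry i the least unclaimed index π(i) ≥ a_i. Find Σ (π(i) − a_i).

2

Σπ(i) = 1+…+3 = 6; Σa = 1+1+2 = 4; disp = 6−4 = 2.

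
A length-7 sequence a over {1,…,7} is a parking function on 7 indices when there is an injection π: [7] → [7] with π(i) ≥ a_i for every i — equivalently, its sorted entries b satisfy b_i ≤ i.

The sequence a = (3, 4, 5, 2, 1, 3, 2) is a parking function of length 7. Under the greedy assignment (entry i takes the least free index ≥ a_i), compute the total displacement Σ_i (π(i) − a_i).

8

Σπ = 28 ({1..7} each once); Σa = 3+4+5+2+1+3+2 = 20; disp = 28−20 = 8.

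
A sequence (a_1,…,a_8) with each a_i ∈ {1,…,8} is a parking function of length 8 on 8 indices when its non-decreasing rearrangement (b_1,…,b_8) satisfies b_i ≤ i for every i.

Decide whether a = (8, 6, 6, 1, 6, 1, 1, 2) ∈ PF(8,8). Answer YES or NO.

NO

Order a: b = (1, 1, 1, 2, 6, 6, 6, 8).
  b_1=1 ≤ 1
  b_2=1 ≤ 2
  b_3=1 ≤ 3
  b_4=2 ≤ 4
  b_5=6 > 5
  fails at i=5 ⇒ NO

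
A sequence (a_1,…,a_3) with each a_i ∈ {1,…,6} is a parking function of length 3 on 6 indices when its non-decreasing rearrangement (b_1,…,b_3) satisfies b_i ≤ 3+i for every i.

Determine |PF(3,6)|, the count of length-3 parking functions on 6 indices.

|PF(3,6)| = (6+1−3)·(6+1)^{3−1} = 4×49 = 196
One tuple (5,3,2) → sorted (2,3,5): b_i ≤ 3+i ∀i, a PF.

196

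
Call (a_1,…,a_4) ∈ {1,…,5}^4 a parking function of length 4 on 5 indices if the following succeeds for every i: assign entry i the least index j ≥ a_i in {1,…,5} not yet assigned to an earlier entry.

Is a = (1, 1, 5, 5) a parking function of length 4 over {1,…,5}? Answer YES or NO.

Order a: b = (1, 1, 5, 5).
  b_1=1 ≤ 2
  b_2=1 ≤ 3
  b_3=5 > 4
  fails at i=3 ⇒ NO

NO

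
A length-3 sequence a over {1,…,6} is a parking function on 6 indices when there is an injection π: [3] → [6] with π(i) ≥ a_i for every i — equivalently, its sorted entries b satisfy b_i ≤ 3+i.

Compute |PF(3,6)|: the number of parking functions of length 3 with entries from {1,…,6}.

#PF = (6−3+1)·(6+1)^(3−1) = 4×49 = 196 (Konheim–Weiss)
One tuple (1,5,1) → sorted (1,1,5): b_i ≤ 3+i ∀i, a PF.

196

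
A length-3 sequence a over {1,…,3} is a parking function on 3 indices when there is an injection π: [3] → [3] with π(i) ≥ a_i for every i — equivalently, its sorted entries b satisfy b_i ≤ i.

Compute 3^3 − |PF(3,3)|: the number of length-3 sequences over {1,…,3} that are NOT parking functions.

|PF| = (4−3)·4^(3−1) = 1 · 16 = 16 [KW]
E.g. (3,3,3) → sorted (3,3,3): b_1=3>1, not a PF.
3^3 − 16 = 27 − 16 = 11

11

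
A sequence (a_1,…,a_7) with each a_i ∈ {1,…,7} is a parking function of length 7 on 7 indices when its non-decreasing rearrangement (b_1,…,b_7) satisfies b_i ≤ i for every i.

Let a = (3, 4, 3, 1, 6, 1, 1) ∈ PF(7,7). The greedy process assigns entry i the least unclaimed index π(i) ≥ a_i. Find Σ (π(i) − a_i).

9

Σπ = 7·8/2 = 28 (π permutes [7]); Σa = 3+4+3+1+6+1+1 = 19; disp = 28−19 = 9.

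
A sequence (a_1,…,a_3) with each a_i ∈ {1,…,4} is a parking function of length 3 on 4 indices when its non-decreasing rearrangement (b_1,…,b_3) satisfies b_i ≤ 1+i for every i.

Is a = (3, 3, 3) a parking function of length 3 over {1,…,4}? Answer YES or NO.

Sorted: b = (3, 3, 3).
  b_1=3 > 2
  fails at i=1 ⇒ NO

NO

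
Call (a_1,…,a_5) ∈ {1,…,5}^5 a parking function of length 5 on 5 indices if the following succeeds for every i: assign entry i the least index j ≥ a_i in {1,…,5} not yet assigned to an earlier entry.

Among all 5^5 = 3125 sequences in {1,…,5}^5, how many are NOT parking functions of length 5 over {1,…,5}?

1829

#PF = (6−5)·6^(5−1) = 1 · 1296 = 1296 (Konheim–Weiss)
Example (4,4,5,1,5) → sorted (1,4,4,5,5): b_2=4>2, not a PF.
So 3125 − 1296 = 1829 fail.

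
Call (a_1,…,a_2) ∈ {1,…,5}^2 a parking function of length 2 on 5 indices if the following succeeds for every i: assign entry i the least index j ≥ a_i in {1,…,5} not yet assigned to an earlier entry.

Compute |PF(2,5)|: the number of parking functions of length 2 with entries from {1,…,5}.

|PF(2,5)| = (6−2)·6^(2−1) = 4×6 = 24 [KW]
Example (1,2) → sorted (1,2): b_i ≤ 3+i ∀i, a PF.

24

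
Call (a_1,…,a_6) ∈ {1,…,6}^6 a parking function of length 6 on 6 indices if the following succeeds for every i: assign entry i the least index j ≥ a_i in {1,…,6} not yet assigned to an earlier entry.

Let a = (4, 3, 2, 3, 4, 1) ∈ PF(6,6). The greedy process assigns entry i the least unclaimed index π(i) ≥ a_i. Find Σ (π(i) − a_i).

4

Σπ = 6·7/2 = 21 (π permutes [6]); Σa = 4+3+2+3+4+1 = 17; disp = 21−17 = 4.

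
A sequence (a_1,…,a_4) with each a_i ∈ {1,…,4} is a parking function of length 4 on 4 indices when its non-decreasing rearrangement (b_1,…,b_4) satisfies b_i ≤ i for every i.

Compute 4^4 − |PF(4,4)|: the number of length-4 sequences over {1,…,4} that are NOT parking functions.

|PF| = (4+1−4)·(4+1)^{4−1} = 1 · 125 = 125 (Pollak)
Check (1,4,3,3) → sorted (1,3,3,4): b_2=3>2, not a PF.
4^4 − 125 = 256 − 125 = 131

131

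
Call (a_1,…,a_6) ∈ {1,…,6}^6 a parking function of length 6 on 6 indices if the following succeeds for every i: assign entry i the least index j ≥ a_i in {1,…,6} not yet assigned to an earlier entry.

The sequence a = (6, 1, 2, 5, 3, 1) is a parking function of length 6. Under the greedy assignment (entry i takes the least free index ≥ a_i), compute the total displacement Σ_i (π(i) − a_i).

3

Σπ(i) = 1+…+6 = 21; Σa = 6+1+2+5+3+1 = 18; disp = 21−18 = 3.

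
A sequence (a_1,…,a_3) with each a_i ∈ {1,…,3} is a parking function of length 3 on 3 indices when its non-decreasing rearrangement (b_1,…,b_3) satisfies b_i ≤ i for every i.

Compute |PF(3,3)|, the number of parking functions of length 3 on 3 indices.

16

|PF| = (4−3)·4^(3−1) = 1·16 = 16 [KW]
E.g. (1,1,2) → sorted (1,1,2): b_i ≤ i ∀i, a PF.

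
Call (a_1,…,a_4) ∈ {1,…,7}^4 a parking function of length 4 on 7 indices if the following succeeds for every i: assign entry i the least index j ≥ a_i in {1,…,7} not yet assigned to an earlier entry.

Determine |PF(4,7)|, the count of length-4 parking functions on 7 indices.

2048

|PF(4,7)| = (7+1−4)·(7+1)^{4−1} = 4 · 512 = 2048 (Konheim–Weiss)
One tuple (3,3,7,3) → sorted (3,3,3,7): b_i ≤ 3+i ∀i, a PF.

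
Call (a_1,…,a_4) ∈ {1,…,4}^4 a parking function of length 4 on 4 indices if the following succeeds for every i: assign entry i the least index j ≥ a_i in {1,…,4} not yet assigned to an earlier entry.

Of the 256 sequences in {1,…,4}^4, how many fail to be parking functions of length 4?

Count = (5−4)·5^(4−1) = 1×125 = 125 (Konheim–Weiss)
Example (2,4,2,2) → sorted (2,2,2,4): b_1=2>1, not a PF.
4^4 − 125 = 256 − 125 = 131

131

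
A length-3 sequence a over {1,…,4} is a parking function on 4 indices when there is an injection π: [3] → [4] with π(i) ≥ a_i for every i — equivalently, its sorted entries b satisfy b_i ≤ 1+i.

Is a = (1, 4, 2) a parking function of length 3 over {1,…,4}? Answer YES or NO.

YES

Rearranged: b = (1, 2, 4).
  b_1=1 ≤ 2
  b_2=2 ≤ 3
  b_3=4 ≤ 4
All bounds hold ⇒ YES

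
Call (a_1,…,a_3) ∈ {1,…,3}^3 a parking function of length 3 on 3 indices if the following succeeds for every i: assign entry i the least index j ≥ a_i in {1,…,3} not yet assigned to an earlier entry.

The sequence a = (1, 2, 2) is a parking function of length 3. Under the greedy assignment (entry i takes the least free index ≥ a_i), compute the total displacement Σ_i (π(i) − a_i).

Σπ = 3·4/2 = 6 (π permutes [3]); Σa = 1+2+2 = 5; disp = 6−5 = 1.

1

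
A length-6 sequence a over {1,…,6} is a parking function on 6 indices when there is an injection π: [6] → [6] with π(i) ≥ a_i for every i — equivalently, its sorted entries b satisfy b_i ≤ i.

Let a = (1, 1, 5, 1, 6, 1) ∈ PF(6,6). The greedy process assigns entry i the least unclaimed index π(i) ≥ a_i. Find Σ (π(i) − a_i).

6

Σπ = 6·7/2 = 21 (π permutes [6]); Σa = 1+1+5+1+6+1 = 15; disp = 21−15 = 6.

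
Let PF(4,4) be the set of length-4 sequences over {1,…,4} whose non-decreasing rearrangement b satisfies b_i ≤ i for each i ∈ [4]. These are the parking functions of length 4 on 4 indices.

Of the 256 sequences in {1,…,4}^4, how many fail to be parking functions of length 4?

Count = (4−4+1)·(4+1)^(4−1) = 1 · 125 = 125
One tuple (4,2,4,1) → sorted (1,2,4,4): b_3=4>3, not a PF.
4^4 − 125 = 256 − 125 = 131

131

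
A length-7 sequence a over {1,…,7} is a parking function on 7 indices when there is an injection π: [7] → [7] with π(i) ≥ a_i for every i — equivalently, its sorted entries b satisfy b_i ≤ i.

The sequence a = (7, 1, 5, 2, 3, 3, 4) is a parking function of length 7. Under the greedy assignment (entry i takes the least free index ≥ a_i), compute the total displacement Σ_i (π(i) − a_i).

Σπ = 28 ({1..7} each once); Σa = 7+1+5+2+3+3+4 = 25; disp = 28−25 = 3.

3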